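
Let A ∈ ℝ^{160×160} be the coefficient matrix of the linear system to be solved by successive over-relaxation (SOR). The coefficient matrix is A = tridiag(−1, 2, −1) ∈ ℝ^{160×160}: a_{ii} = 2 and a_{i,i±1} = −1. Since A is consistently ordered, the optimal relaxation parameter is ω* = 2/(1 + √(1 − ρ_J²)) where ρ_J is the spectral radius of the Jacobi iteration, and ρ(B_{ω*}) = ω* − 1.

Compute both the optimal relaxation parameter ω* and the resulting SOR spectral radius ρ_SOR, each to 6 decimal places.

B_J for the 160×160 system has eigenvalues cos(kπ/161); ρ_J = cos(π/161) = 0.999810.
1 − cos²(π/161) = sin²(π/161) ⇒ √(1−ρ_J²) = sin(π/161) = 0.0195118.
So ω* = 2/1.0195118 = 1.961723 (Young).
At ω = 1.961723 every |λ(B_ω)| = ω−1, so ρ_SOR = 0.961723.

ω* = 1.961723, ρ_SOR = 0.961723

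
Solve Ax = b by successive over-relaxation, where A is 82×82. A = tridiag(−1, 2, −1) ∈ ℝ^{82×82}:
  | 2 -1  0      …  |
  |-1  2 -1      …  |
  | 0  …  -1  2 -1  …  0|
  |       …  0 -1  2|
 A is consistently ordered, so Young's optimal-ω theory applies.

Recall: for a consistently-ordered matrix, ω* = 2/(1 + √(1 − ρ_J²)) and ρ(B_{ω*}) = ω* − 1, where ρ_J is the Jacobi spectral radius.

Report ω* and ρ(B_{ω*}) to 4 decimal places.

n=82: λ(B_J) = 1 − λ(A)/2 = cos(kπ/83); k=1 gives ρ_J = 0.9993.
√(1 − cos²(π/83)) = sin(π/83) ≈ 0.03784.
Young: ω* = 2/(1+√(1−ρ_J²)) = 2/(1+0.03784) = 2/1.03784 = 1.9271.
At ω = 1.9271 every |λ(B_ω)| = ω−1, so ρ_SOR = 0.9271.

ω* = 1.9271, ρ_SOR = 0.9271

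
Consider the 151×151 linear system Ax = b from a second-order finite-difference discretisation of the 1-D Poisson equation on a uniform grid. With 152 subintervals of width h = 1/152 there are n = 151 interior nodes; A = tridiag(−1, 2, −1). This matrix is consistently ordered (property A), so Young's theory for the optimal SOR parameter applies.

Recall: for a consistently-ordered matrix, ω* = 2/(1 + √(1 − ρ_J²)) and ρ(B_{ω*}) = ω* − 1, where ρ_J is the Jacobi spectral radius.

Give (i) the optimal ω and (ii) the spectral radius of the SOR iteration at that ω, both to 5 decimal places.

ω* = 1.95950, ρ_SOR = 0.95950

n=151: λ(B_J) = 1 − λ(A)/2 = cos(kπ/152); k=1 gives ρ_J = 0.99979.
√(1−ρ_J²) = |sin(π/152)| = 0.020667
Then 2/(1+√(1−ρ_J²)) = 2/(1+0.020667); ω* = 2/1.020667 = 1.95950.
ρ(B_{ω*}) = ω*−1 = 0.95950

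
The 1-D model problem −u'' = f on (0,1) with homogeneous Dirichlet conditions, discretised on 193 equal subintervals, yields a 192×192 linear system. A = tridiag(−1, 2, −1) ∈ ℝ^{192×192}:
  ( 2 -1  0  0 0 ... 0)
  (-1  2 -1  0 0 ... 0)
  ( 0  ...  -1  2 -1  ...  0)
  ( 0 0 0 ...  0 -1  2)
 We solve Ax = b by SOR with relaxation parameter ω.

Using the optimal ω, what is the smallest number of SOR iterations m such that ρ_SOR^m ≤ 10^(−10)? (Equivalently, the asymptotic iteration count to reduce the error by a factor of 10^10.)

n=192: λ(B_J) = 1 − λ(A)/2 = cos(kπ/193); k=1 gives ρ_J = 0.9998675.
1 − cos²(π/193) = sin²(π/193) ⇒ √(1−ρ_J²) = sin(π/193) = 0.0162770.
[ω*] 2 ÷ (1 + 0.0162770) = 2 ÷ 1.0162770 = 1.9679674.
Hence ρ(B_{ω*}) = 1.9679674 − 1 = 0.9679674.
m ≥ 10·ln10 / (−ln 0.9679674) = 707.251; smallest integer m = 708.

m = 708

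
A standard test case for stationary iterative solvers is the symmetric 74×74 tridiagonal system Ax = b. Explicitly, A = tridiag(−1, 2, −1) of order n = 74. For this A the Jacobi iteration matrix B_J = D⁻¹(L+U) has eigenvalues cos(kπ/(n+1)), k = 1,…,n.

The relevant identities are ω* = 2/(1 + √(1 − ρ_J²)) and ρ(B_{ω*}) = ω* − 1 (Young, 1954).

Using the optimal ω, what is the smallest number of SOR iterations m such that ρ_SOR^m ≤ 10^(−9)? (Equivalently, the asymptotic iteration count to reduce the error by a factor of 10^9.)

spectrum of D⁻¹(L+U) = {cos(kπ/75) : 1≤k≤74}; ρ_J = cos(π/75) = 0.9991228.
√(1 − cos²(π/75)) = sin(π/75) ≈ 0.0418757.
Young: ω* = 2/(1+√(1−ρ_J²)) = 2/(1+0.0418757) = 2/1.0418757 = 1.9196148.
ρ(B_{ω*}) = ω*−1 = 0.9196148
(0.9196148)^m ≤ 10^{−9}  ⇒  m·ln(0.9196148) ≤ −9·ln10  ⇒  m ≥ 247.294  ⇒  m = 248

m = 248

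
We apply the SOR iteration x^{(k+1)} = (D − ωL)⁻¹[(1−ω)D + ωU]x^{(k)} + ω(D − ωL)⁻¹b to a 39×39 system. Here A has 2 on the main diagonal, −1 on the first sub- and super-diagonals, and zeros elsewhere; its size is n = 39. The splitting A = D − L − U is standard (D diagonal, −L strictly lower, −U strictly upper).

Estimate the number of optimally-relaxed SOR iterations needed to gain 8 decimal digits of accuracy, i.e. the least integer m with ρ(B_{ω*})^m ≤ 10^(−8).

m = 118

B_J for the 39×39 system has eigenvalues cos(kπ/40); ρ_J = cos(π/40) = 0.9969173.
root = sin(π/40) = 0.0784591  (since 1−cos² = sin²).
[ω*] 2 ÷ (1 + 0.0784591) = 2 ÷ 1.0784591 = 1.8544978.
ρ_SOR = ω* − 1 = 1.8544978 − 1 = 0.8544978.
Need (0.8544978)^m ≤ 10^(−8): m ≥ 8·ln10/|ln 0.8544978| = 18.4207/0.157241 = 117.149 ⇒ m = 118.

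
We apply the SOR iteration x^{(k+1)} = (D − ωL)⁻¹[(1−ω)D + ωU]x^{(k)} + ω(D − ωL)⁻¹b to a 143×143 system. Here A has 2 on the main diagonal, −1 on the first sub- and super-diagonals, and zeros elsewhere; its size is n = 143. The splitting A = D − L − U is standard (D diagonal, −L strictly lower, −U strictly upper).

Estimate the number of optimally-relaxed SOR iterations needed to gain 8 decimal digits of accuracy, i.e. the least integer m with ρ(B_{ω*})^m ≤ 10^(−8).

m = 423

ρ_J = max_k |cos(kπ/144)| = cos(π/144) = 0.9997620
√(1 − cos²(π/144)) = sin(π/144) ≈ 0.0218149.
Young: ω* = 2/(1+√(1−ρ_J²)) = 2/(1+0.0218149) = 2/1.0218149 = 1.9573017.
ρ(B_{ω*}) = ω*−1 = 0.9573017
8·ln10 = 18.4207; −ln(0.9573017) = 0.0436367; m = ⌈18.4207/0.0436367⌉ = ⌈422.138⌉ = 423.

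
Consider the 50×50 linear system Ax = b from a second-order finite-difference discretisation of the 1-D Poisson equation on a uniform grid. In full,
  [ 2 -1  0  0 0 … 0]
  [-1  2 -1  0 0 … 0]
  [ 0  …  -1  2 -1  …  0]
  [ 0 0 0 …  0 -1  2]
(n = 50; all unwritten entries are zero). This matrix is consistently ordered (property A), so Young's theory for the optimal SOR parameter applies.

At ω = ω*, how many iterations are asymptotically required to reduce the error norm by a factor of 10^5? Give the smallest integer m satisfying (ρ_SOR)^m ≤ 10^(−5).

B_J for the 50×50 system has eigenvalues cos(kπ/51); ρ_J = cos(π/51) = 0.9981033.
root = sin(π/51) = 0.0615609  (since 1−cos² = sin²).
ω* = 2/(1+0.0615609) = 1.8840181
[ρ_SOR] ω* − 1 = 0.8840181.
ρ_SOR^m ≤ 10^(−5) ⇔ m ≥ 5·ln10/(−ln 0.8840181) = 11.5129/0.123278 = 93.390; m = ⌈93.390⌉ = 94.

m = 94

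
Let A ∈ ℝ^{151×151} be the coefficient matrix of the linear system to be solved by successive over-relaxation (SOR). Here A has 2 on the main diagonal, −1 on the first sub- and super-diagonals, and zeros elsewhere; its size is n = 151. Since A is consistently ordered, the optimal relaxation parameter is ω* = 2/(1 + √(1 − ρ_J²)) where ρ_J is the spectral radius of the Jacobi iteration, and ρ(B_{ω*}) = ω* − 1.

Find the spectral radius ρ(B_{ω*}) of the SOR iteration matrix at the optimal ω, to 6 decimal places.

B_J for the 151×151 system has eigenvalues cos(kπ/152); ρ_J = cos(π/152) = 0.999786.
√(1−ρ_J²) simplifies to sin(π/152) = 0.0206669.
ω* = 2 / (1 + 0.0206669) = 2 / 1.0206669 ≈ 1.959503.
and ρ(B_{ω*}) = 1.959503 − 1 = 0.959503.

ρ_SOR = 0.959503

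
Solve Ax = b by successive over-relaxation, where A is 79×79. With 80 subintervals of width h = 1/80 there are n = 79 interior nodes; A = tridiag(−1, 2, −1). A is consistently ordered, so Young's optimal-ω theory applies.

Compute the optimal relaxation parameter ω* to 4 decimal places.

ρ_J = max_k |cos(kπ/80)| = cos(π/80) = 0.9992
root = sin(π/80) = 0.03926  (since 1−cos² = sin²).
ω* = 2 / (1 + 0.03926) = 2 / 1.03926 ≈ 1.9244.
ρ_SOR = ω* − 1 ≈ 0.9244.

ω* = 1.9244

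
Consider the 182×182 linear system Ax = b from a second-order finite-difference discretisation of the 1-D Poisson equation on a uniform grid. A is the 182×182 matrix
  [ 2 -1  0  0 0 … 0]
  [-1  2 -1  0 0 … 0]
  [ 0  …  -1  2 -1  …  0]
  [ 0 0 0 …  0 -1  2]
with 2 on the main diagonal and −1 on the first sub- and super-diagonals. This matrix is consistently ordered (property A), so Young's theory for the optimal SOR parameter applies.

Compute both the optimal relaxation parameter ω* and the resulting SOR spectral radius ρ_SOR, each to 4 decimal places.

n=182: λ(B_J) = 1 − λ(A)/2 = cos(kπ/183); k=1 gives ρ_J = 0.9999.
√(1−ρ_J²) = |sin(π/183)| = 0.01717
ω* = 2 / (1 + 0.01717) = 2 / 1.01717 ≈ 1.9662.
Hence ρ(B_{ω*}) = 1.9662 − 1 = 0.9662.

ω* = 1.9662, ρ_SOR = 0.9662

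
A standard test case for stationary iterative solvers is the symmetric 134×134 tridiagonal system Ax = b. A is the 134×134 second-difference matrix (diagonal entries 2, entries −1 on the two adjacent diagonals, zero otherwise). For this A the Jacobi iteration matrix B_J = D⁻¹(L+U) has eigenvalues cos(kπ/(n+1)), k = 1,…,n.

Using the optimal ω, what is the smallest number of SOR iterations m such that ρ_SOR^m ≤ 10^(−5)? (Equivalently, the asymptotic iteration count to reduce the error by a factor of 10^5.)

B_J for the 134×134 system has eigenvalues cos(kπ/135); ρ_J = cos(π/135) = 0.9997292.
√(1−ρ_J²) = |sin(π/135)| = 0.0232690
ω* = 2/(1 + 0.0232690) = 2/1.0232690 = 1.9545203.
[ρ_SOR] ω* − 1 = 0.9545203.
ρ_SOR^m ≤ 10^(−5) ⇔ m ≥ 5·ln10/(−ln 0.9545203) = 11.5129/0.0465464 = 247.342; m = ⌈247.342⌉ = 248.

m = 248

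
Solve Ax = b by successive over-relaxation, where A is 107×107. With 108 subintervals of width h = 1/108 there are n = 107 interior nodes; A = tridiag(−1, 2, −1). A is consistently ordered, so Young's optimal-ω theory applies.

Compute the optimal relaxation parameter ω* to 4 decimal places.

ω* = 1.9435

[ρ_J] n=107: ρ(B_J) = cos(π/(n+1)) = cos(π/108) = 0.9996.
root = sin(π/108) = 0.02908  (since 1−cos² = sin²).
Young: ω* = 2/(1+√(1−ρ_J²)) = 2/(1+0.02908) = 2/1.02908 = 1.9435.
ρ_SOR = ω* − 1 = 1.9435 − 1 = 0.9435.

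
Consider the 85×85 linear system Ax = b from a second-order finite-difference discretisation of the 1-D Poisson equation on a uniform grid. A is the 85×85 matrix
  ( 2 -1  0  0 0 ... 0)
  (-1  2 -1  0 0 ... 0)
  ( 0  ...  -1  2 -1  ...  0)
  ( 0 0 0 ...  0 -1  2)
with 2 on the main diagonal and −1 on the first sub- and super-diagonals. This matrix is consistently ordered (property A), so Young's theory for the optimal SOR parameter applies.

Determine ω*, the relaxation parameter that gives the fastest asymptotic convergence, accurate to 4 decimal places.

With n=85, ρ(Jacobi) = cos(π/86) = 0.9993.
1 − cos²(π/86) = sin²(π/86) ⇒ √(1−ρ_J²) = sin(π/86) = 0.03652.
ω* = 2/(1 + 0.03652) = 2/1.03652 = 1.9295.
and ρ(B_{ω*}) = 1.9295 − 1 = 0.9295.

ω* = 1.9295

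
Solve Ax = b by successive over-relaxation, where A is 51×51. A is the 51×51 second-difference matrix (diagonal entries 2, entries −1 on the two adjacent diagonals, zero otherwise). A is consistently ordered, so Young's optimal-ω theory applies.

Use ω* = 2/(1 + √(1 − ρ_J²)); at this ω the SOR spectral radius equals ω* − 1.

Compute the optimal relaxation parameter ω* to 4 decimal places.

ω* = 1.8861

[ρ_J] n=51: ρ(B_J) = cos(π/(n+1)) = cos(π/52) = 0.9982.
√(1 − cos²(π/52)) = sin(π/52) ≈ 0.06038.
Then 2/(1+√(1−ρ_J²)) = 2/(1+0.06038); ω* = 2/1.06038 = 1.8861.
ρ_SOR = ω* − 1 = 1.8861 − 1 = 0.8861.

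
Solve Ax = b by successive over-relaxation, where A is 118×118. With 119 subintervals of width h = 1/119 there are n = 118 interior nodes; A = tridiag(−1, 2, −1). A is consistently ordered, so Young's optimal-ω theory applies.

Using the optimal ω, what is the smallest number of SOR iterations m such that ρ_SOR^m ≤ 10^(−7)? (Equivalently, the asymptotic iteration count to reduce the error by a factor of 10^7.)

m = 306

½·tridiag(1,0,1) at n=118: λ_k = cos(kπ/119); max |λ| at k=1 ⇒ ρ_J = cos(π/119) ≈ 0.9996515.
√(1−ρ_J²) = |sin(π/119)| = 0.0263969
So ω* = 2/1.0263969 = 1.9485640 (Young).
ρ(B_{ω*}) = ω*−1 = 0.9485640
ρ_SOR^m ≤ 10^(−7) ⇔ m ≥ 7·ln10/(−ln 0.9485640) = 16.1181/0.052806 = 305.232; m = ⌈305.232⌉ = 306.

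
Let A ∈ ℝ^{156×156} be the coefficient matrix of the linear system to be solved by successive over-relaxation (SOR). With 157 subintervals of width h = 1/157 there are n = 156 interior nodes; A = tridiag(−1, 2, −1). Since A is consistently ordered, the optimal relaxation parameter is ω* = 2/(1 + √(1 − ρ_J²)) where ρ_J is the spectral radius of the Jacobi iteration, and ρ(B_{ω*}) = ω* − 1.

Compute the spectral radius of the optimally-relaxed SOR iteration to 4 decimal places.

ρ_SOR = 0.9608

spectrum of D⁻¹(L+U) = {cos(kπ/157) : 1≤k≤156}; ρ_J = cos(π/157) = 0.9998.
√(1−ρ_J²) simplifies to sin(π/157) = 0.02001.
ω* = 2/(1+0.02001) = 1.9608
At ω = 1.9608 every |λ(B_ω)| = ω−1, so ρ_SOR = 0.9608.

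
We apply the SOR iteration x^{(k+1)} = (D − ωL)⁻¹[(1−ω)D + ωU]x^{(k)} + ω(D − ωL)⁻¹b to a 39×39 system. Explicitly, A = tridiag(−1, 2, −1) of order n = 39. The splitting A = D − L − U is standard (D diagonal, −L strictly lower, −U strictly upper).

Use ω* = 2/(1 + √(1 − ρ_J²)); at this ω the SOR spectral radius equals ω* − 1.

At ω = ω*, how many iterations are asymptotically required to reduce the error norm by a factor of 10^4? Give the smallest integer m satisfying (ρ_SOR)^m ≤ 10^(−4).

m = 59

n=39: λ(B_J) = 1 − λ(A)/2 = cos(kπ/40); k=1 gives ρ_J = 0.9969173.
1 − cos²(π/40) = sin²(π/40) ⇒ √(1−ρ_J²) = sin(π/40) = 0.0784591.
Young: ω* = 2/(1+√(1−ρ_J²)) = 2/(1+0.0784591) = 2/1.0784591 = 1.8544978.
and ρ(B_{ω*}) = 1.8544978 − 1 = 0.8544978.
For 4 digits: m = 4·ln10 / (−ln 0.8544978) = 9.21034/0.157241 = 58.575; round up → m = 59.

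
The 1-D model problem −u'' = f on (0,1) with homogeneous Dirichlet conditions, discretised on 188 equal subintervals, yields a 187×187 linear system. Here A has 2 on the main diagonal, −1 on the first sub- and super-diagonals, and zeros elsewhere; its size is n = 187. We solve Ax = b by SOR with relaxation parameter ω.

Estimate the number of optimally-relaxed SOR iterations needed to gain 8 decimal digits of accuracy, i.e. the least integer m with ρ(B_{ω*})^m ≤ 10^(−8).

m = 552

½·tridiag(1,0,1) at n=187: λ_k = cos(kπ/188); max |λ| at k=1 ⇒ ρ_J = cos(π/188) ≈ 0.9998604.
√(1−ρ_J²) simplifies to sin(π/188) = 0.0167098.
ω* = 2/(1+0.0167098) = 1.9671297
At ω = 1.9671297 every |λ(B_ω)| = ω−1, so ρ_SOR = 0.9671297.
ρ_SOR^m ≤ 10^(−8) ⇔ m ≥ 8·ln10/(−ln 0.9671297) = 18.4207/0.0334227 = 551.143; m = ⌈551.143⌉ = 552.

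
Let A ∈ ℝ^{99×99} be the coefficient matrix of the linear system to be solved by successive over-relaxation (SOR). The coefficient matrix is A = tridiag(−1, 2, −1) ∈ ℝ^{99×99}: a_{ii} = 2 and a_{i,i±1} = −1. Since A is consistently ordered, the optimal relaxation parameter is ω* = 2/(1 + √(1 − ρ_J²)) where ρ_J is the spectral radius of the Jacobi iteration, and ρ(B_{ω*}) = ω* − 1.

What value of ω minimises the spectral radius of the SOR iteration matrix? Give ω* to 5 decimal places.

n=99: λ(B_J) = 1 − λ(A)/2 = cos(kπ/100); k=1 gives ρ_J = 0.99951.
root = sin(π/100) = 0.031411  (since 1−cos² = sin²).
[ω*] 2 ÷ (1 + 0.031411) = 2 ÷ 1.031411 = 1.93909.
ρ_SOR = ω* − 1 = 1.93909 − 1 = 0.93909.

ω* = 1.93909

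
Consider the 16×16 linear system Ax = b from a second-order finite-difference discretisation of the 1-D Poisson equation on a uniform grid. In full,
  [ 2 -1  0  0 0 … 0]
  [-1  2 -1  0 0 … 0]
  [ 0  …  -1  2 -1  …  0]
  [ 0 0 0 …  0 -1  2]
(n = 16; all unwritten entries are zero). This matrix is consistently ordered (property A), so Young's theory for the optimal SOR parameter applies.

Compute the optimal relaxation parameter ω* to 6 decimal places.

ω* = 1.689547

With n=16, ρ(Jacobi) = cos(π/17) = 0.982973.
root = sin(π/17) = 0.1837495  (since 1−cos² = sin²).
[ω*] 2 ÷ (1 + 0.1837495) = 2 ÷ 1.1837495 = 1.689547.
and ρ(B_{ω*}) = 1.689547 − 1 = 0.689547.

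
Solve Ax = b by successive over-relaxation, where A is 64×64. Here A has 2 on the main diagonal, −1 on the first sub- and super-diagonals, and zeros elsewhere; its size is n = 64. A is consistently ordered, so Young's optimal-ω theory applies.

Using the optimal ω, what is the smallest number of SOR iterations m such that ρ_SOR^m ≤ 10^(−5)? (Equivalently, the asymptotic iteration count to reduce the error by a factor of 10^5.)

m = 120

[ρ_J] n=64: ρ(B_J) = cos(π/(n+1)) = cos(π/65) = 0.9988322.
√(1−ρ_J²) simplifies to sin(π/65) = 0.0483134.
Then 2/(1+√(1−ρ_J²)) = 2/(1+0.0483134); ω* = 2/1.0483134 = 1.9078264.
Hence ρ(B_{ω*}) = 1.9078264 − 1 = 0.9078264.
Need (0.9078264)^m ≤ 10^(−5): m ≥ 5·ln10/|ln 0.9078264| = 11.5129/0.0967021 = 119.055 ⇒ m = 120.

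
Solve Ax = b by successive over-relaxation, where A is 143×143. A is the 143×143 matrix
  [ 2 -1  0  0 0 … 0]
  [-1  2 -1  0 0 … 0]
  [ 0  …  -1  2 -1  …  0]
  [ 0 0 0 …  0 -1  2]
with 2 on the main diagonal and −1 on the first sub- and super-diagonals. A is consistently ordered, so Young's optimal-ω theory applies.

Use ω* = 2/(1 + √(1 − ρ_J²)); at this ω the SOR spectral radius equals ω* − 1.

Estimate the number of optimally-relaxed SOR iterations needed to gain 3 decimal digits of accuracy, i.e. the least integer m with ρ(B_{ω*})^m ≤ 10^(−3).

m = 159

With n=143, ρ(Jacobi) = cos(π/144) = 0.9997620.
1 − cos²(π/144) = sin²(π/144) ⇒ √(1−ρ_J²) = sin(π/144) = 0.0218149.
ω* = 2/(1+0.0218149) = 1.9573017
and ρ(B_{ω*}) = 1.9573017 − 1 = 0.9573017.
(0.9573017)^m ≤ 10^{−3}  ⇒  m·ln(0.9573017) ≤ −3·ln10  ⇒  m ≥ 158.302  ⇒  m = 159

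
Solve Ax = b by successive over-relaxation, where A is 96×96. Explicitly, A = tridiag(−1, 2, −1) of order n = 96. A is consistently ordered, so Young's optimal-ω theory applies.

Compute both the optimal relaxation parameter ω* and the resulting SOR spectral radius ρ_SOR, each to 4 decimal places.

½·tridiag(1,0,1) at n=96: λ_k = cos(kπ/97); max |λ| at k=1 ⇒ ρ_J = cos(π/97) ≈ 0.9995.
√(1−ρ_J²) simplifies to sin(π/97) = 0.03238.
ω* = 2/(1+0.03238) = 1.9373
and ρ(B_{ω*}) = 1.9373 − 1 = 0.9373.

ω* = 1.9373, ρ_SOR = 0.9373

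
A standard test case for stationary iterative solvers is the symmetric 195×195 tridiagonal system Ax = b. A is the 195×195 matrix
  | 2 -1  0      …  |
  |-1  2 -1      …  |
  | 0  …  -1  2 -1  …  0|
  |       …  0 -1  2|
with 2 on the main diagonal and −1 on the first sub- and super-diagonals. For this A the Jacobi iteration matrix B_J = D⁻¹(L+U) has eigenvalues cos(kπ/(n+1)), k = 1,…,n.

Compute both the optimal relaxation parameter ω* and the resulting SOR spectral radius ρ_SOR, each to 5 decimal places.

ω* = 1.96845, ρ_SOR = 0.96845

B_J for the 195×195 system has eigenvalues cos(kπ/196); ρ_J = cos(π/196) = 0.99987.
root = sin(π/196) = 0.016028  (since 1−cos² = sin²).
Young: ω* = 2/(1+√(1−ρ_J²)) = 2/(1+0.016028) = 2/1.016028 = 1.96845.
At ω = 1.96845 every |λ(B_ω)| = ω−1, so ρ_SOR = 0.96845.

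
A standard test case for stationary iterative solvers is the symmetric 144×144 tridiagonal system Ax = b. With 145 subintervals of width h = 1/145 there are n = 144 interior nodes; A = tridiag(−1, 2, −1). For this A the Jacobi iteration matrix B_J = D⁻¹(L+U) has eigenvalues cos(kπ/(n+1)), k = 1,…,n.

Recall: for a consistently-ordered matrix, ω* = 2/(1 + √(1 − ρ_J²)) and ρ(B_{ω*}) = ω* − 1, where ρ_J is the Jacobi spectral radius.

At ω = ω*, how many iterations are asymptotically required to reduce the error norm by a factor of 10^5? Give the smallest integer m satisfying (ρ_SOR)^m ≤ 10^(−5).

m = 266

n=144: λ(B_J) = 1 − λ(A)/2 = cos(kπ/145); k=1 gives ρ_J = 0.9997653.
1 − cos²(π/145) = sin²(π/145) ⇒ √(1−ρ_J²) = sin(π/145) = 0.0216645.
So ω* = 2/1.0216645 = 1.9575898 (Young).
ρ(B_{ω*}) = ω*−1 = 0.9575898
5·ln10 = 11.5129; −ln(0.9575898) = 0.0433358; m = ⌈11.5129/0.0433358⌉ = ⌈265.667⌉ = 266.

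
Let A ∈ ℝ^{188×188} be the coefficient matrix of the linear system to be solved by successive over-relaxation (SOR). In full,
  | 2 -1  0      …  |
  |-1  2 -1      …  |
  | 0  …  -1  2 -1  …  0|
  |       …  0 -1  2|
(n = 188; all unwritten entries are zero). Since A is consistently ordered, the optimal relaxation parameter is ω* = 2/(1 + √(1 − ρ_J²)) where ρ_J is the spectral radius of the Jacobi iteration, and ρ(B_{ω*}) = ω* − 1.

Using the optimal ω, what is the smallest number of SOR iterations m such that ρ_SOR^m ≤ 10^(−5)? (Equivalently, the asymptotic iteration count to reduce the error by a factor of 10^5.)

m = 347

½·tridiag(1,0,1) at n=188: λ_k = cos(kπ/189); max |λ| at k=1 ⇒ ρ_J = cos(π/189) ≈ 0.9998619.
√(1−ρ_J²) simplifies to sin(π/189) = 0.0166214.
Young: ω* = 2/(1+√(1−ρ_J²)) = 2/(1+0.0166214) = 2/1.0166214 = 1.9673007.
ρ_SOR = ω* − 1 = 1.9673007 − 1 = 0.9673007.
ρ_SOR^m ≤ 10^(−5) ⇔ m ≥ 5·ln10/(−ln 0.9673007) = 11.5129/0.0332459 = 346.295; m = ⌈346.295⌉ = 347.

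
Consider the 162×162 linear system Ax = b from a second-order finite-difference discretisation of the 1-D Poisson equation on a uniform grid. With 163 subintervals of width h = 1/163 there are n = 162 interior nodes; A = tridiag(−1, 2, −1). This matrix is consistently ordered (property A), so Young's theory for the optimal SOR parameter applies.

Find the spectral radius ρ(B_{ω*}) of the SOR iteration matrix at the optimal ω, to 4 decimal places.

ρ_J = max_k |cos(kπ/163)| = cos(π/163) = 0.9998
√(1−ρ_J²) simplifies to sin(π/163) = 0.01927.
So ω* = 2/1.01927 = 1.9622 (Young).
ρ_SOR = ω* − 1 ≈ 0.9622.

ρ_SOR = 0.9622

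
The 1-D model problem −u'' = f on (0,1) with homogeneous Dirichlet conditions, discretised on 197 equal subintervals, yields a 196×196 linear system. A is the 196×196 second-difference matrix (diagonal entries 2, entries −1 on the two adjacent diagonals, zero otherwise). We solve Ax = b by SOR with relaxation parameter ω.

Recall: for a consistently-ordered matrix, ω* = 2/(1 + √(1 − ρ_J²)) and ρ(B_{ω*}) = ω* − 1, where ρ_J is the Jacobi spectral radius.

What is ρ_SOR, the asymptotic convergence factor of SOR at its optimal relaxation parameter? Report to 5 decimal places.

With n=196, ρ(Jacobi) = cos(π/197) = 0.99987.
√(1−ρ_J²) simplifies to sin(π/197) = 0.015946.
[ω*] 2 ÷ (1 + 0.015946) = 2 ÷ 1.015946 = 1.96861.
ρ_SOR = ω* − 1 ≈ 0.96861.

ρ_SOR = 0.96861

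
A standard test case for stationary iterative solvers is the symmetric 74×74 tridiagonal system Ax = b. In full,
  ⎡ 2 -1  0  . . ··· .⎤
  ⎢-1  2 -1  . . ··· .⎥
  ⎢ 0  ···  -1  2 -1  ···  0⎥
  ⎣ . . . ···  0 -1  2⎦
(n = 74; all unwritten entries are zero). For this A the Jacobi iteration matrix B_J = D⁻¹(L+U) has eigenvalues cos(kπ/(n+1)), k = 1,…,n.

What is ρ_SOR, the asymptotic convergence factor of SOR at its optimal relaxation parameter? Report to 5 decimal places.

ρ_SOR = 0.91961

½·tridiag(1,0,1) at n=74: λ_k = cos(kπ/75); max |λ| at k=1 ⇒ ρ_J = cos(π/75) ≈ 0.99912.
√(1 − cos²(π/75)) = sin(π/75) ≈ 0.041876.
ω* = 2/(1+0.041876) = 1.91961
and ρ(B_{ω*}) = 1.91961 − 1 = 0.91961.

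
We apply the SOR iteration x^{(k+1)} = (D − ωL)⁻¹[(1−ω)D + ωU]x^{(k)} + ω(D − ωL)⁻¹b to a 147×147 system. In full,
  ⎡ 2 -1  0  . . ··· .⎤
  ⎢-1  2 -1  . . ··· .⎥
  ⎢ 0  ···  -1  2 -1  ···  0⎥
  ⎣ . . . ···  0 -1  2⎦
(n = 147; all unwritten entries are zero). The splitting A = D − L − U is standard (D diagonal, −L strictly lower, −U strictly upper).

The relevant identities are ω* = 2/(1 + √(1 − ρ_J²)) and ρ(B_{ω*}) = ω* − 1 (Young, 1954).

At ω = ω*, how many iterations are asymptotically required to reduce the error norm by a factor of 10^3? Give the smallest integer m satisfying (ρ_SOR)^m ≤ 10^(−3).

B_J for the 147×147 system has eigenvalues cos(kπ/148); ρ_J = cos(π/148) = 0.9997747.
1 − cos²(π/148) = sin²(π/148) ⇒ √(1−ρ_J²) = sin(π/148) = 0.0212254.
[ω*] 2 ÷ (1 + 0.0212254) = 2 ÷ 1.0212254 = 1.9584315.
and ρ(B_{ω*}) = 1.9584315 − 1 = 0.9584315.
Need (0.9584315)^m ≤ 10^(−3): m ≥ 3·ln10/|ln 0.9584315| = 6.90776/0.0424572 = 162.699 ⇒ m = 163.

m = 163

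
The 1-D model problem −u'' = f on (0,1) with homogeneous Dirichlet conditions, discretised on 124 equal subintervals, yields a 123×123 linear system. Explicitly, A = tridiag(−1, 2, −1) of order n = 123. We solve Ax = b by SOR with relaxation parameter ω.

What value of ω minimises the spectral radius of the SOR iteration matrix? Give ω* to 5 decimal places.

n=123: λ(B_J) = 1 − λ(A)/2 = cos(kπ/124); k=1 gives ρ_J = 0.99968.
1 − cos²(π/124) = sin²(π/124) ⇒ √(1−ρ_J²) = sin(π/124) = 0.025333.
ω* = 2 / (1 + 0.025333) = 2 / 1.025333 ≈ 1.95059.
ρ(B_{ω*}) = ω*−1 = 0.95059

ω* = 1.95059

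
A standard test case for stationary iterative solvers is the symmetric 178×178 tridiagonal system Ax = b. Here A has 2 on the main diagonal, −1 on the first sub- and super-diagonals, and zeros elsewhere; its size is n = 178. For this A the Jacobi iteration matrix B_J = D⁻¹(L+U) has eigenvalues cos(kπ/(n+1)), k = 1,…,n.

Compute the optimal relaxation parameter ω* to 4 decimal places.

ω* = 1.9655

With n=178, ρ(Jacobi) = cos(π/179) = 0.9998.
root = sin(π/179) = 0.01755  (since 1−cos² = sin²).
[ω*] 2 ÷ (1 + 0.01755) = 2 ÷ 1.01755 = 1.9655.
ρ(B_{ω*}) = ω*−1 = 0.9655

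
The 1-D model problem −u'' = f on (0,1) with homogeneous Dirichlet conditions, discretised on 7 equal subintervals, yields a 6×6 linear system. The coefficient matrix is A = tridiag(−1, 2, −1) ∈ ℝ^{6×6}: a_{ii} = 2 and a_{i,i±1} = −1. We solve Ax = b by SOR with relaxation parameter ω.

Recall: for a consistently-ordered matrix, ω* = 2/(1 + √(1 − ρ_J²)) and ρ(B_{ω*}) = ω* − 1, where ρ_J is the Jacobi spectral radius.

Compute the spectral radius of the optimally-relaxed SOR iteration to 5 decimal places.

B_J for the 6×6 system has eigenvalues cos(kπ/7); ρ_J = cos(π/7) = 0.90097.
√(1 − cos²(π/7)) = sin(π/7) ≈ 0.433884.
ω* = 2/(1+0.433884) = 1.39481
At ω = 1.39481 every |λ(B_ω)| = ω−1, so ρ_SOR = 0.39481.

ρ_SOR = 0.39481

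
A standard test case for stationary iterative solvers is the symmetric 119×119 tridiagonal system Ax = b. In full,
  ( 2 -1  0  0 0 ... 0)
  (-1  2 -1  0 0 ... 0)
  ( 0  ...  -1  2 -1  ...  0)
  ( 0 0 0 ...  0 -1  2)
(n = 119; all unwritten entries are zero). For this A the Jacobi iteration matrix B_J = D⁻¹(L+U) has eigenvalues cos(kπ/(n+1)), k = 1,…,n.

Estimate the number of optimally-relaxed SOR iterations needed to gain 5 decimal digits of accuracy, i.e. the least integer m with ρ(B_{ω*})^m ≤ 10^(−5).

spectrum of D⁻¹(L+U) = {cos(kπ/120) : 1≤k≤119}; ρ_J = cos(π/120) = 0.9996573.
√(1−ρ_J²) = |sin(π/120)| = 0.0261769
Then 2/(1+√(1−ρ_J²)) = 2/(1+0.0261769); ω* = 2/1.0261769 = 1.9489817.
ρ_SOR = ω* − 1 ≈ 0.9489817.
m ≥ 5·ln10 / (−ln 0.9489817) = 219.855; smallest integer m = 220.

m = 220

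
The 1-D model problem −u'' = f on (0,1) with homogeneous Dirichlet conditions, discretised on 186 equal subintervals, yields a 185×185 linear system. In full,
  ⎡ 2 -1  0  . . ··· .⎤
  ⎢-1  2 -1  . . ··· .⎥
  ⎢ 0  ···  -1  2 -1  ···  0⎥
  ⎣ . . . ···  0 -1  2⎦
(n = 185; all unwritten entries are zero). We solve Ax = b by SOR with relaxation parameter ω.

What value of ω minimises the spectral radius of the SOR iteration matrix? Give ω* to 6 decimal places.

½·tridiag(1,0,1) at n=185: λ_k = cos(kπ/186); max |λ| at k=1 ⇒ ρ_J = cos(π/186) ≈ 0.999857.
root = sin(π/186) = 0.0168895  (since 1−cos² = sin²).
ω* = 2/(1 + 0.0168895) = 2/1.0168895 = 1.966782.
[ρ_SOR] ω* − 1 = 0.966782.

ω* = 1.966782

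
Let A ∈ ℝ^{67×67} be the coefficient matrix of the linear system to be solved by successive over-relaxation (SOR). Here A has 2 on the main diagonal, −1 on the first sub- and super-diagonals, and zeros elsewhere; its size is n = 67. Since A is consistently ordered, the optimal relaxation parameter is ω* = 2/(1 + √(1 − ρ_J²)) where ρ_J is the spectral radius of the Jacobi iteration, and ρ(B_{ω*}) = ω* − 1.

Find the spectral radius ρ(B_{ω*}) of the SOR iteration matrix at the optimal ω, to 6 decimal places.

ρ_SOR = 0.911711

B_J for the 67×67 system has eigenvalues cos(kπ/68); ρ_J = cos(π/68) = 0.998933.
1 − cos²(π/68) = sin²(π/68) ⇒ √(1−ρ_J²) = sin(π/68) = 0.0461835.
Then 2/(1+√(1−ρ_J²)) = 2/(1+0.0461835); ω* = 2/1.0461835 = 1.911711.
ρ_SOR = ω* − 1 ≈ 0.911711.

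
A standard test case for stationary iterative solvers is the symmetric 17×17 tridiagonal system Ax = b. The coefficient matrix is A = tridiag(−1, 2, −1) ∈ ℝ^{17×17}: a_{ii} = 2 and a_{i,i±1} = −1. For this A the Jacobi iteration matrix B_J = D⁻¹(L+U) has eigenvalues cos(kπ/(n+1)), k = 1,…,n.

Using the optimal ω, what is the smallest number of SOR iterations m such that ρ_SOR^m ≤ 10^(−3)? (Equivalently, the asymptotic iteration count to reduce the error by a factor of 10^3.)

m = 20

spectrum of D⁻¹(L+U) = {cos(kπ/18) : 1≤k≤17}; ρ_J = cos(π/18) = 0.9848078.
√(1−ρ_J²) simplifies to sin(π/18) = 0.1736482.
[ω*] 2 ÷ (1 + 0.1736482) = 2 ÷ 1.1736482 = 1.7040882.
ρ_SOR = ω* − 1 = 1.7040882 − 1 = 0.7040882.
m ≥ 3·ln10 / (−ln 0.7040882) = 19.689; smallest integer m = 20.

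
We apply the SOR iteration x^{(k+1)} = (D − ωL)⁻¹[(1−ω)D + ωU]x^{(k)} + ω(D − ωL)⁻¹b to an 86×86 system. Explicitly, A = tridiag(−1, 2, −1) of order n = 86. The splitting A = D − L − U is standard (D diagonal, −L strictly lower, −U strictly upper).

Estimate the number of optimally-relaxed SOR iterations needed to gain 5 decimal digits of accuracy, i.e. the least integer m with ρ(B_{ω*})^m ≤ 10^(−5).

½·tridiag(1,0,1) at n=86: λ_k = cos(kπ/87); max |λ| at k=1 ⇒ ρ_J = cos(π/87) ≈ 0.9993481.
√(1−ρ_J²) = |sin(π/87)| = 0.0361024
So ω* = 2/1.0361024 = 1.9303111 (Young).
At ω = 1.9303111 every |λ(B_ω)| = ω−1, so ρ_SOR = 0.9303111.
For 5 digits: m = 5·ln10 / (−ln 0.9303111) = 11.5129/0.0722362 = 159.379; round up → m = 160.

m = 160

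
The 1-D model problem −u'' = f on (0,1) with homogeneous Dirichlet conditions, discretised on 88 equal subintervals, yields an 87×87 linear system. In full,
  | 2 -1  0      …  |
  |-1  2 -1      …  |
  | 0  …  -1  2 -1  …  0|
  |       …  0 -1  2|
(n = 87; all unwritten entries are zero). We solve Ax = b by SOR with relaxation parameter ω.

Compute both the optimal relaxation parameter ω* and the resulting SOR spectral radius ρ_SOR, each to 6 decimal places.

n=87: λ(B_J) = 1 − λ(A)/2 = cos(kπ/88); k=1 gives ρ_J = 0.999363.
1 − cos²(π/88) = sin²(π/88) ⇒ √(1−ρ_J²) = sin(π/88) = 0.0356923.
ω* = 2/(1 + 0.0356923) = 2/1.0356923 = 1.931075.
ρ(B_{ω*}) = ω*−1 = 0.931075

ω* = 1.931075, ρ_SOR = 0.931075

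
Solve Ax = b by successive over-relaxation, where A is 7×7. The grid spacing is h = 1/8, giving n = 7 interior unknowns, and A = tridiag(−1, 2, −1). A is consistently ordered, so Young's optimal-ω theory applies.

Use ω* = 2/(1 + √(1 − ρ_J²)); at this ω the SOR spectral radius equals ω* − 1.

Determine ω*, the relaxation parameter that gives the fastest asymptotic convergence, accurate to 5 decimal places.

B_J for the 7×7 system has eigenvalues cos(kπ/8); ρ_J = cos(π/8) = 0.92388.
root = sin(π/8) = 0.382683  (since 1−cos² = sin²).
ω* = 2/(1+0.382683) = 1.44646
Hence ρ(B_{ω*}) = 1.44646 − 1 = 0.44646.

ω* = 1.44646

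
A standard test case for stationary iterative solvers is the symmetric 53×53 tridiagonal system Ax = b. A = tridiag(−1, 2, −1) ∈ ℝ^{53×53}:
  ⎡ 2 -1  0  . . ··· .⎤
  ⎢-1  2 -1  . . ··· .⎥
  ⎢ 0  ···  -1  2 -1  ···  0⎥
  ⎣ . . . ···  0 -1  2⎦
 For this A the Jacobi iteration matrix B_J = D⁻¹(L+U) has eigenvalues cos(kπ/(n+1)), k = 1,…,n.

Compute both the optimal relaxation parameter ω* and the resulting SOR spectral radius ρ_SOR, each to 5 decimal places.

½·tridiag(1,0,1) at n=53: λ_k = cos(kπ/54); max |λ| at k=1 ⇒ ρ_J = cos(π/54) ≈ 0.99831.
√(1−ρ_J²) simplifies to sin(π/54) = 0.058145.
Young: ω* = 2/(1+√(1−ρ_J²)) = 2/(1+0.058145) = 2/1.058145 = 1.89010.
ρ_SOR = ω* − 1 ≈ 0.89010.

ω* = 1.89010, ρ_SOR = 0.89010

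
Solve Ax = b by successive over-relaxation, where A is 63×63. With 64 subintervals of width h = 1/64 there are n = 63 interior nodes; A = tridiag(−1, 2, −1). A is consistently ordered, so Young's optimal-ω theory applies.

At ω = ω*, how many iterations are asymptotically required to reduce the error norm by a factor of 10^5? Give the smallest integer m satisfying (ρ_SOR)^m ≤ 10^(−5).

m = 118

ρ_J = max_k |cos(kπ/64)| = cos(π/64) = 0.9987955
root = sin(π/64) = 0.0490677  (since 1−cos² = sin²).
Then 2/(1+√(1−ρ_J²)) = 2/(1+0.0490677); ω* = 2/1.0490677 = 1.9064547.
[ρ_SOR] ω* − 1 = 0.9064547.
Need (0.9064547)^m ≤ 10^(−5): m ≥ 5·ln10/|ln 0.9064547| = 11.5129/0.0982142 = 117.222 ⇒ m = 118.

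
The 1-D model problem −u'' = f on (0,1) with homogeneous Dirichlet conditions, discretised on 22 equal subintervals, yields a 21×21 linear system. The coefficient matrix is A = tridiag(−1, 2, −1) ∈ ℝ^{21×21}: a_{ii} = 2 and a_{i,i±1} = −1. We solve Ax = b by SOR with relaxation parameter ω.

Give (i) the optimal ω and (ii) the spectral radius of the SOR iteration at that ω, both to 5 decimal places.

ω* = 1.75083, ρ_SOR = 0.75083

n=21: λ(B_J) = 1 − λ(A)/2 = cos(kπ/22); k=1 gives ρ_J = 0.98982.
√(1 − cos²(π/22)) = sin(π/22) ≈ 0.142315.
ω* = 2/(1 + 0.142315) = 2/1.142315 = 1.75083.
ρ_SOR = ω* − 1 ≈ 0.75083.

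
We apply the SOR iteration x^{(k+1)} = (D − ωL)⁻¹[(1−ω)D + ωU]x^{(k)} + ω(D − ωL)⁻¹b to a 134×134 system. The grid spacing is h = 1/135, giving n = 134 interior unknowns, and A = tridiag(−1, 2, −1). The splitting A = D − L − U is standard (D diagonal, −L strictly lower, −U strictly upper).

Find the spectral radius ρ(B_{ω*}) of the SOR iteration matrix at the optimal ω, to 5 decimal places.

B_J for the 134×134 system has eigenvalues cos(kπ/135); ρ_J = cos(π/135) = 0.99973.
√(1 − cos²(π/135)) = sin(π/135) ≈ 0.023269.
Then 2/(1+√(1−ρ_J²)) = 2/(1+0.023269); ω* = 2/1.023269 = 1.95452.
[ρ_SOR] ω* − 1 = 0.95452.

ρ_SOR = 0.95452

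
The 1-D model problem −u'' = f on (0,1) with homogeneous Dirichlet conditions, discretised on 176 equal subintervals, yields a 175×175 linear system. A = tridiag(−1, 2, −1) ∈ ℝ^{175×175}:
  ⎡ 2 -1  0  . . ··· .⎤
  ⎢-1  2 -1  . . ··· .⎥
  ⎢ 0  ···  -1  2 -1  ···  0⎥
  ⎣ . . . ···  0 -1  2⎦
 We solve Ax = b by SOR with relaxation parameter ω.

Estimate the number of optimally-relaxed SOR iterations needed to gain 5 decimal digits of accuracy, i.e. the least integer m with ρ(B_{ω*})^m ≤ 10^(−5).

m = 323

n=175: λ(B_J) = 1 − λ(A)/2 = cos(kπ/176); k=1 gives ρ_J = 0.9998407.
1 − cos²(π/176) = sin²(π/176) ⇒ √(1−ρ_J²) = sin(π/176) = 0.0178490.
Young: ω* = 2/(1+√(1−ρ_J²)) = 2/(1+0.0178490) = 2/1.0178490 = 1.9649280.
[ρ_SOR] ω* − 1 = 0.9649280.
5·ln10 = 11.5129; −ln(0.9649280) = 0.0357018; m = ⌈11.5129/0.0357018⌉ = ⌈322.474⌉ = 323.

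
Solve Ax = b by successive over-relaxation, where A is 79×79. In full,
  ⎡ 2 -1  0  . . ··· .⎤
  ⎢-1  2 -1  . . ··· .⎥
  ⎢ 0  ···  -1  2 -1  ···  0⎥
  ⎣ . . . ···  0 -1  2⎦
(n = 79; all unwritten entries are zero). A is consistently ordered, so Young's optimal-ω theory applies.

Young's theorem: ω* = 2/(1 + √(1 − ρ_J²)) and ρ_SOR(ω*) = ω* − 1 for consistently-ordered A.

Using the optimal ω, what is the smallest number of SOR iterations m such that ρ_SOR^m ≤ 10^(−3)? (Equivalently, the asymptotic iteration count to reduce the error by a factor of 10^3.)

m = 88

With n=79, ρ(Jacobi) = cos(π/80) = 0.9992290.
1 − cos²(π/80) = sin²(π/80) ⇒ √(1−ρ_J²) = sin(π/80) = 0.0392598.
Young: ω* = 2/(1+√(1−ρ_J²)) = 2/(1+0.0392598) = 2/1.0392598 = 1.9244466.
and ρ(B_{ω*}) = 1.9244466 − 1 = 0.9244466.
m ≥ 3·ln10 / (−ln 0.9244466) = 87.930; smallest integer m = 88.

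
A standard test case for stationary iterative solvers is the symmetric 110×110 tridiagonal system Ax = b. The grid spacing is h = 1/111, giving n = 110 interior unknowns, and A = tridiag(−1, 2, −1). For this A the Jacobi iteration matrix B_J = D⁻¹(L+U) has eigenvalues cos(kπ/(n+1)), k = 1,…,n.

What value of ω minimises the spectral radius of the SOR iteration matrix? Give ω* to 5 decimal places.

ω* = 1.94496

B_J for the 110×110 system has eigenvalues cos(kπ/111); ρ_J = cos(π/111) = 0.99960.
√(1−ρ_J²) simplifies to sin(π/111) = 0.028299.
ω* = 2/(1+0.028299) = 1.94496
At ω = 1.94496 every |λ(B_ω)| = ω−1, so ρ_SOR = 0.94496.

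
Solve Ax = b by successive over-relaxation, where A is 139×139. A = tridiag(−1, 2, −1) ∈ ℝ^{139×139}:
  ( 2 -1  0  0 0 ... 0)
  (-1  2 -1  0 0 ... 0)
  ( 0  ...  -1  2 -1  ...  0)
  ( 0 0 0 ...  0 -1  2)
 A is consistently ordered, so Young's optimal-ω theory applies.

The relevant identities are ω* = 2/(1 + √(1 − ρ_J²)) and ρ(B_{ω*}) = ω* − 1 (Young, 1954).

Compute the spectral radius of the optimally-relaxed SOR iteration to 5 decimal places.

ρ_J = max_k |cos(kπ/140)| = cos(π/140) = 0.99975
√(1−ρ_J²) = |sin(π/140)| = 0.022438
So ω* = 2/1.022438 = 1.95611 (Young).
and ρ(B_{ω*}) = 1.95611 − 1 = 0.95611.

ρ_SOR = 0.95611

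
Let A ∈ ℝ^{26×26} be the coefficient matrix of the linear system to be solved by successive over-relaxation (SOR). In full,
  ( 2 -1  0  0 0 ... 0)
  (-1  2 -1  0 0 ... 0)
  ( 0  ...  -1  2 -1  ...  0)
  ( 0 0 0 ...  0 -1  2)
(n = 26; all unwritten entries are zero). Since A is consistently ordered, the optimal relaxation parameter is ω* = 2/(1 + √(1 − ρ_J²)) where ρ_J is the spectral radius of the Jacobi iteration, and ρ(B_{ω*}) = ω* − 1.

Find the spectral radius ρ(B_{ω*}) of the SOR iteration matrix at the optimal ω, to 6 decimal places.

With n=26, ρ(Jacobi) = cos(π/27) = 0.993238.
1 − cos²(π/27) = sin²(π/27) ⇒ √(1−ρ_J²) = sin(π/27) = 0.1160929.
[ω*] 2 ÷ (1 + 0.1160929) = 2 ÷ 1.1160929 = 1.791966.
Hence ρ(B_{ω*}) = 1.791966 − 1 = 0.791966.

ρ_SOR = 0.791966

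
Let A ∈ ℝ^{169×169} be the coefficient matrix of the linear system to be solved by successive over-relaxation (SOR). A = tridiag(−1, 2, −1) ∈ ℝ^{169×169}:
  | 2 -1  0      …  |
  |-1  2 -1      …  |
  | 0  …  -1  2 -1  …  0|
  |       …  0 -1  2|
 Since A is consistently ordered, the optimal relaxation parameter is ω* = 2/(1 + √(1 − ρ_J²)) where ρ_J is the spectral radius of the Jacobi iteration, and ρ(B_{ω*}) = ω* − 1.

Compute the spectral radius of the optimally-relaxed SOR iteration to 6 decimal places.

ρ_SOR = 0.963713

spectrum of D⁻¹(L+U) = {cos(kπ/170) : 1≤k≤169}; ρ_J = cos(π/170) = 0.999829.
1 − cos²(π/170) = sin²(π/170) ⇒ √(1−ρ_J²) = sin(π/170) = 0.0184789.
ω* = 2/(1 + 0.0184789) = 2/1.0184789 = 1.963713.
and ρ(B_{ω*}) = 1.963713 − 1 = 0.963713.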